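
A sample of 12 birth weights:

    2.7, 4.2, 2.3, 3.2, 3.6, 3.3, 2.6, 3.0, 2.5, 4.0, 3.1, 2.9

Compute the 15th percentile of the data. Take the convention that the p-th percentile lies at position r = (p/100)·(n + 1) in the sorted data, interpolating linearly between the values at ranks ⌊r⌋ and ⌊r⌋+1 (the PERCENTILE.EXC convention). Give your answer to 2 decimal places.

Sorted: 2.3, 2.5, 2.6, 2.7, 2.9, 3.0, 3.1, 3.2, 3.3, 3.6, 4.0, 4.2.
n = 12.
r = (15/100)·(12 + 1) = 1.95.
Rank 1 is 2.3 and rank 2 is 2.5.
Interpolate: 2.3 + 0.95·(2.5 − 2.3) = 2.3 + 0.95·0.2 = 2.49.

2.49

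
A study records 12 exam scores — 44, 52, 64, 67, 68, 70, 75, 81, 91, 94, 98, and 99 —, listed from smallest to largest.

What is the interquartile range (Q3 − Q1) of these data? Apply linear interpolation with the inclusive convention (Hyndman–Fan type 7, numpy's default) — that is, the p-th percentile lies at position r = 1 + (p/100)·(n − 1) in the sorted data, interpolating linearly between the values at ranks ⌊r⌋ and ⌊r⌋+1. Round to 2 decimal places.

n = 12.
P25: r = 3.75; ranks 3–4 are 64, 67; interpolating gives 66.25.
P75: r = 9.25; ranks 9–10 are 91, 94; interpolating gives 91.75.
Difference: 91.75 − 66.25 = 25.5.

25.50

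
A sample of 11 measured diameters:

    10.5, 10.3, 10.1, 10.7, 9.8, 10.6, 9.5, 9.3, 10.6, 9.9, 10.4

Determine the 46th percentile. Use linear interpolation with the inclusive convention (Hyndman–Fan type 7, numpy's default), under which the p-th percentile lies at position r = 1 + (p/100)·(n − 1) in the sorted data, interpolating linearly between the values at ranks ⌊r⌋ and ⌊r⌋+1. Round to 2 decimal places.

Sorted: 9.3, 9.5, 9.8, 9.9, 10.1, 10.3, 10.4, 10.5, 10.6, 10.6, 10.7.
n = 11.
r = 1 + (46/100)·(11 − 1) = 1 + 4.6 = 5.6.
Rank 5 is 10.1 and rank 6 is 10.3.
Interpolate: 10.1 + 0.6·(10.3 − 10.1) = 10.1 + 0.6·0.2 = 10.22.

10.22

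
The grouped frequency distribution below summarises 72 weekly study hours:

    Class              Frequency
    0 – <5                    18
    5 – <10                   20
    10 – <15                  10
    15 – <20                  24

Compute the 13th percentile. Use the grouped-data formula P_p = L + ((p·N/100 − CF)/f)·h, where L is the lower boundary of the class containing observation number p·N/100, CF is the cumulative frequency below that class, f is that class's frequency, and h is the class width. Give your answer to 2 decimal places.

2.60

N = 72; target position k = 13/100 · 72 = 9.36.
Cumulative frequencies: 18, 38, 48, 72.
Observation 9.36 falls in the class 0 – <5.
L = 0, CF = 0, f = 18, h = 5.
P13 = 0 + ((9.36 − 0)/18)·5 = 0 + 2.6 = 2.6.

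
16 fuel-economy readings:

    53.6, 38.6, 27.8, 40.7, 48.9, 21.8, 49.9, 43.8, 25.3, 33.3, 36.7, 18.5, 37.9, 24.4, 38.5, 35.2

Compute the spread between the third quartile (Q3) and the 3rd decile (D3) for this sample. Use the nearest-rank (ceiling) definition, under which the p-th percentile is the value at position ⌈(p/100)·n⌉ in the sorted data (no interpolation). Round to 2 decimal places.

12.90

Sorted: 18.5, 21.8, 24.4, 25.3, 27.8, 33.3, 35.2, 36.7, 37.9, 38.5, 38.6, 40.7, 43.8, 48.9, 49.9, 53.6.
n = 16.
P30: rank ⌈30/100·16⌉ = 5 → 27.8.
P75: rank ⌈75/100·16⌉ = 12 → 40.7.
Difference: 40.7 − 27.8 = 12.9.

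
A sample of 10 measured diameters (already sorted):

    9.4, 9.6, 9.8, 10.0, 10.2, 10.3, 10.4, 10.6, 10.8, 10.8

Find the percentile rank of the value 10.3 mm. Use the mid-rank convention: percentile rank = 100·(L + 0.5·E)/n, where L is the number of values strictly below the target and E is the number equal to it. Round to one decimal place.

Count below 10.3: L = 5; count equal: E = 1; n = 10.
Percentile rank = 100·(5 + 0.5·1)/10 = 100·5.5/10 = 55.

55.0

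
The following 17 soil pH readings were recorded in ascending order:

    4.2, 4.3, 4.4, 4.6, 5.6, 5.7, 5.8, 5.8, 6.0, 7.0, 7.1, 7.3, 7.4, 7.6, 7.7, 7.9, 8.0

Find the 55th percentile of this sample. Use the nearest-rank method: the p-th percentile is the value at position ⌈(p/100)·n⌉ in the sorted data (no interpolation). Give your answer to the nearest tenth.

n = 17.
Position = ⌈55/100 · 17⌉ = ⌈9.35⌉ = 10.
The value at rank 10 is 7.0.

7.0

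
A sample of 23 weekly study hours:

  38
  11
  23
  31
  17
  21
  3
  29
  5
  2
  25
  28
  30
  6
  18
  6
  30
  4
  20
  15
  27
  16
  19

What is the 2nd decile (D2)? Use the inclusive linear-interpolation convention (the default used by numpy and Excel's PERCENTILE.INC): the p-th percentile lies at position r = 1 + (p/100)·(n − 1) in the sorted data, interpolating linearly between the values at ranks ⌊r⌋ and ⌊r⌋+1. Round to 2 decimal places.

Sorted: 2, 3, 4, 5, 6, 6, 11, 15, 16, 17, 18, 19, 20, 21, 23, 25, 27, 28, 29, 30, 30, 31, 38.
n = 23.
r = 1 + (20/100)·(23 − 1) = 1 + 4.4 = 5.4.
Rank 5 is 6 and rank 6 is 6.
Interpolate: 6 + 0.4·(6 − 6) = 6 + 0.4·0 = 6.

6.00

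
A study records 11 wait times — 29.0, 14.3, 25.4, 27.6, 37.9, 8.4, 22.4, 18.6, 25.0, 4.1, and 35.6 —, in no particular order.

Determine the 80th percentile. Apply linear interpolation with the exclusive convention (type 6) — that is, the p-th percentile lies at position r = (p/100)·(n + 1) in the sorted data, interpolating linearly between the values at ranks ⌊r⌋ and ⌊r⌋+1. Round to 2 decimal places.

Sorted: 4.1, 8.4, 14.3, 18.6, 22.4, 25.0, 25.4, 27.6, 29.0, 35.6, 37.9.
n = 11.
r = (80/100)·(11 + 1) = 9.6.
Rank 9 is 29.0 and rank 10 is 35.6.
Interpolate: 29.0 + 0.6·(35.6 − 29.0) = 29.0 + 0.6·6.6 = 32.96.

32.96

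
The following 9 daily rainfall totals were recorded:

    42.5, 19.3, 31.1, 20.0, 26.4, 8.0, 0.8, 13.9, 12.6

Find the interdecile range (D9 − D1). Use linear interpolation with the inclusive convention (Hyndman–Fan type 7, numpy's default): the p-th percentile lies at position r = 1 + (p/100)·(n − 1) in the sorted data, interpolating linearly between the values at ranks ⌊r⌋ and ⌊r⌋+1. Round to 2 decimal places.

Sorted: 0.8, 8.0, 12.6, 13.9, 19.3, 20.0, 26.4, 31.1, 42.5.
n = 9.
P10: r = 1.8; ranks 1–2 are 0.8, 8.0; interpolating gives 6.56.
P90: r = 8.2; ranks 8–9 are 31.1, 42.5; interpolating gives 33.38.
Difference: 33.38 − 6.56 = 26.82.

26.82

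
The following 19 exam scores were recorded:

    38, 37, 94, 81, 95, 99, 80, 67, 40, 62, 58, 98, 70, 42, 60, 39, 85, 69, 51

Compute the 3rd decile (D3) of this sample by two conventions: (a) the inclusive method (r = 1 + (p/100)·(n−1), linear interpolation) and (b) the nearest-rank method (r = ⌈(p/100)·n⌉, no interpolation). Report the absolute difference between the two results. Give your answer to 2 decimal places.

2.80

Sorted: 37, 38, 39, 40, 42, 51, 58, 60, 62, 67, 69, 70, 80, 81, 85, 94, 95, 98, 99.
n = 19.
(a) r = 6.4; between ranks 6 (51) and 7 (58): 53.8.
(b) the nearest-rank method: rank 6 → 51.
|53.8 − 51| = 2.8.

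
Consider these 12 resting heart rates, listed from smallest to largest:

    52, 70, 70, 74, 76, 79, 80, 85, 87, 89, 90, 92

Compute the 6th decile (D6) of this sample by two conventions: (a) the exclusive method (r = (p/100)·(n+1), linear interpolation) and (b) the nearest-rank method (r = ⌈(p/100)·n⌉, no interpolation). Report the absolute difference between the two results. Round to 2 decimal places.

n = 12.
(a) r = 7.8; between ranks 7 (80) and 8 (85): 84.
(b) the nearest-rank method: rank 8 → 85.
|84 − 85| = 1.

1.00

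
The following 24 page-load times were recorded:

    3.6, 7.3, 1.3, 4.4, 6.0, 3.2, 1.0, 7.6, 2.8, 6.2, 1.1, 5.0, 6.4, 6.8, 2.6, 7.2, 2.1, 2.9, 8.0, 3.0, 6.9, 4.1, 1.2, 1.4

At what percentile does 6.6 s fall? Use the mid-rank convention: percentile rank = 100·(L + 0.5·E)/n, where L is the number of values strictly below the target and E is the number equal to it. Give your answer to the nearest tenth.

75.0

Sorted: 1.0, 1.1, 1.2, 1.3, 1.4, 2.1, 2.6, 2.8, 2.9, 3.0, 3.2, 3.6, 4.1, 4.4, 5.0, 6.0, 6.2, 6.4, 6.8, 6.9, 7.2, 7.3, 7.6, 8.0.
Count below 6.6: L = 18; count equal: E = 0; n = 24.
Percentile rank = 100·(18 + 0.5·0)/24 = 100·18/24 = 75.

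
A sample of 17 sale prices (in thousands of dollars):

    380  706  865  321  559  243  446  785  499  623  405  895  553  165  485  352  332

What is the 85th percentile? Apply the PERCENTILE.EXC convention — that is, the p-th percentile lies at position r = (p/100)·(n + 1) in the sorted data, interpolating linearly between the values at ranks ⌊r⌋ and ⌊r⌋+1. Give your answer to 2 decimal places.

809.00

Sorted: 165, 243, 321, 332, 352, 380, 405, 446, 485, 499, 553, 559, 623, 706, 785, 865, 895.
n = 17.
r = (85/100)·(17 + 1) = 15.3.
Rank 15 is 785 and rank 16 is 865.
Interpolate: 785 + 0.3·(865 − 785) = 785 + 0.3·80 = 809.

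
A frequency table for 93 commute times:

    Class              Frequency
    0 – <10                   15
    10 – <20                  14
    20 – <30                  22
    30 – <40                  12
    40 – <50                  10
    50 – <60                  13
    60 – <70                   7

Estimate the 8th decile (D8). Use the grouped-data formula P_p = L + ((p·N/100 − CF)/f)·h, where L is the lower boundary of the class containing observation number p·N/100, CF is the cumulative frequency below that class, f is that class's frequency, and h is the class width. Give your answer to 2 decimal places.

N = 93; target position k = 80/100 · 93 = 74.4.
Cumulative frequencies: 15, 29, 51, 63, 73, 86, 93.
Observation 74.4 falls in the class 50 – <60.
L = 50, CF = 73, f = 13, h = 10.
P80 = 50 + ((74.4 − 73)/13)·10 = 50 + 1.07692 = 51.0769.

51.08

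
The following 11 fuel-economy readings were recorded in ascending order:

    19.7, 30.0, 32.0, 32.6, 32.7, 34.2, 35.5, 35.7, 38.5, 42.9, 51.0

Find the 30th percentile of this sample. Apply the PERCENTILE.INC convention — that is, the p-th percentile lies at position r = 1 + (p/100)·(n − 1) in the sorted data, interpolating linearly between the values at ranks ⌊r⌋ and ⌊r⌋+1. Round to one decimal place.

32.6

n = 11.
r = 1 + (30/100)·(11 − 1) = 1 + 3 = 4.
r is an integer, so P30 is the value at rank 4: 32.6.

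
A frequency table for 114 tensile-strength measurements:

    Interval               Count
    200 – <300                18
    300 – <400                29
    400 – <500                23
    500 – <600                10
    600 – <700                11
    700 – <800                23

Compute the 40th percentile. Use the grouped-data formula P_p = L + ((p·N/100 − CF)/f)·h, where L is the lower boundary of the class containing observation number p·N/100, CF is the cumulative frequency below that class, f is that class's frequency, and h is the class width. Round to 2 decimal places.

N = 114; target position k = 40/100 · 114 = 45.6.
Cumulative frequencies: 18, 47, 70, 80, 91, 114.
Observation 45.6 falls in the class 300 – <400.
L = 300, CF = 18, f = 29, h = 100.
P40 = 300 + ((45.6 − 18)/29)·100 = 300 + 95.1724 = 395.172.

395.17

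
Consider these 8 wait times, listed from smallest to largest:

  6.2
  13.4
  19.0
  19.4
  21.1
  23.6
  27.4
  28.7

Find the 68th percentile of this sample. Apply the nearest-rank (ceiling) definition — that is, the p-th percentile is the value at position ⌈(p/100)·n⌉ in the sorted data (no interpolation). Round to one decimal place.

n = 8.
Position = ⌈68/100 · 8⌉ = ⌈5.44⌉ = 6.
The value at rank 6 is 23.6.

23.6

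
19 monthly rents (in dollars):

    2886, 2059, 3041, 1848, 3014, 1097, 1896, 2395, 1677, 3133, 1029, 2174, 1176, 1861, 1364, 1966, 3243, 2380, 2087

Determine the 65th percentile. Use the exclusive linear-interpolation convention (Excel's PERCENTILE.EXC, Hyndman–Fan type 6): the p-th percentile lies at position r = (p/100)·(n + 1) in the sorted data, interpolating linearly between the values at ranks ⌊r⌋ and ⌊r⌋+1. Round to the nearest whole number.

Sorted: 1029, 1097, 1176, 1364, 1677, 1848, 1861, 1896, 1966, 2059, 2087, 2174, 2380, 2395, 2886, 3014, 3041, 3133, 3243.
n = 19.
r = (65/100)·(19 + 1) = 13.
r is an integer, so P65 is the value at rank 13: 2380.

2380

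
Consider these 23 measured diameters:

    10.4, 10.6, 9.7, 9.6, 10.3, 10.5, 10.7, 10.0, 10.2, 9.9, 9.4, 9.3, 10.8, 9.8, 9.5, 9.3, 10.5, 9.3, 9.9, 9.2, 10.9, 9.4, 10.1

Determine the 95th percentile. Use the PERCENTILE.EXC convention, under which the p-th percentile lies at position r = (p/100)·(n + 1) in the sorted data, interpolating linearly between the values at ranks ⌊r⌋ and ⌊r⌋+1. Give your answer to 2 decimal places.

Sorted: 9.2, 9.3, 9.3, 9.3, 9.4, 9.4, 9.5, 9.6, 9.7, 9.8, 9.9, 9.9, 10.0, 10.1, 10.2, 10.3, 10.4, 10.5, 10.5, 10.6, 10.7, 10.8, 10.9.
n = 23.
r = (95/100)·(23 + 1) = 22.8.
Rank 22 is 10.8 and rank 23 is 10.9.
Interpolate: 10.8 + 0.8·(10.9 − 10.8) = 10.8 + 0.8·0.1 = 10.88.

10.88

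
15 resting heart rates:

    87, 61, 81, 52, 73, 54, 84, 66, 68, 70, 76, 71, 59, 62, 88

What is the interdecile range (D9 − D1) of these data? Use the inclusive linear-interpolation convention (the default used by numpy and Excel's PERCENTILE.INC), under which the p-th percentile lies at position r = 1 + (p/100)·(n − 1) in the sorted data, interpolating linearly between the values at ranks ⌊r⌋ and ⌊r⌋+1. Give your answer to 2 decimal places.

Sorted: 52, 54, 59, 61, 62, 66, 68, 70, 71, 73, 76, 81, 84, 87, 88.
n = 15.
P10: r = 2.4; ranks 2–3 are 54, 59; interpolating gives 56.
P90: r = 13.6; ranks 13–14 are 84, 87; interpolating gives 85.8.
Difference: 85.8 − 56 = 29.8.

29.80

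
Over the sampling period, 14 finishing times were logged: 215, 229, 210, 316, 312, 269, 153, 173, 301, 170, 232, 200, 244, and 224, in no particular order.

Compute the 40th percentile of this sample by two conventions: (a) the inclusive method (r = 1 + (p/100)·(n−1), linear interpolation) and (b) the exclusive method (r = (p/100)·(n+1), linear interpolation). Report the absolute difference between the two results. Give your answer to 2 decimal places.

1.80

Sorted: 153, 170, 173, 200, 210, 215, 224, 229, 232, 244, 269, 301, 312, 316.
n = 14.
(a) r = 6.2; between ranks 6 (215) and 7 (224): 216.8.
(b) r = 6 → value at rank 6 = 215.
|216.8 − 215| = 1.8.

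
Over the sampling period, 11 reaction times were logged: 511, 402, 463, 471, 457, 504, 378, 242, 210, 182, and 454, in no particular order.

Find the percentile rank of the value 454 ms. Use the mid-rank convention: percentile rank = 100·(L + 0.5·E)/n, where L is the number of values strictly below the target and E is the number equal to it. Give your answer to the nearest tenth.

50.0

Sorted: 182, 210, 242, 378, 402, 454, 457, 463, 471, 504, 511.
Count below 454: L = 5; count equal: E = 1; n = 11.
Percentile rank = 100·(5 + 0.5·1)/11 = 100·5.5/11 = 50.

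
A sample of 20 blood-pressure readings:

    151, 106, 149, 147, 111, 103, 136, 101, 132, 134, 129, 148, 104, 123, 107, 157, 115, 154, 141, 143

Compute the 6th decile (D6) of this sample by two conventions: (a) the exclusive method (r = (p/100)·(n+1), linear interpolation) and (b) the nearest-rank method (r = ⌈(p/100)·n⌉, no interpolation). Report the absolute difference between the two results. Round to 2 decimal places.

Sorted: 101, 103, 104, 106, 107, 111, 115, 123, 129, 132, 134, 136, 141, 143, 147, 148, 149, 151, 154, 157.
n = 20.
(a) r = 12.6; between ranks 12 (136) and 13 (141): 139.
(b) the nearest-rank method: rank 12 → 136.
|139 − 136| = 3.

3.00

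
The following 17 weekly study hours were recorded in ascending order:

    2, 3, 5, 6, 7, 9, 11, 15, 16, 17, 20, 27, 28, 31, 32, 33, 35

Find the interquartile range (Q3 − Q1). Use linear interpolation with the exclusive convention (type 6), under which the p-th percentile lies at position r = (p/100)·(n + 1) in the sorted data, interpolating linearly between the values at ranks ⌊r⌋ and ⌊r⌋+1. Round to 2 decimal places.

n = 17.
P25: r = 4.5; ranks 4–5 are 6, 7; interpolating gives 6.5.
P75: r = 13.5; ranks 13–14 are 28, 31; interpolating gives 29.5.
Difference: 29.5 − 6.5 = 23.

23.00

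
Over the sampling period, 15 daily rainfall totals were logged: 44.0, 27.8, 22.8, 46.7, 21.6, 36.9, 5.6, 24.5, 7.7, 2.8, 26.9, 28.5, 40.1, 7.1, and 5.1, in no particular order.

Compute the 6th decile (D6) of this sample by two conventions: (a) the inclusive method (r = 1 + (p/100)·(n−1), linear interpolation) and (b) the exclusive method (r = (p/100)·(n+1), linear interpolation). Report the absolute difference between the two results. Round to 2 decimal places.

0.18

Sorted: 2.8, 5.1, 5.6, 7.1, 7.7, 21.6, 22.8, 24.5, 26.9, 27.8, 28.5, 36.9, 40.1, 44.0, 46.7.
n = 15.
(a) r = 9.4; between ranks 9 (26.9) and 10 (27.8): 27.26.
(b) r = 9.6; between ranks 9 (26.9) and 10 (27.8): 27.44.
|27.26 − 27.44| = 0.18.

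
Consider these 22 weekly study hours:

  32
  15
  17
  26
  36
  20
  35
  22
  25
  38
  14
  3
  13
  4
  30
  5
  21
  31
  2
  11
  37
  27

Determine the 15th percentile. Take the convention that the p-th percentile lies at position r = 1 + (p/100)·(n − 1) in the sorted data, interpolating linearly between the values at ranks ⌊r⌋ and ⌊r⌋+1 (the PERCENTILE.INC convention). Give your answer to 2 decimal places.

5.90

Sorted: 2, 3, 4, 5, 11, 13, 14, 15, 17, 20, 21, 22, 25, 26, 27, 30, 31, 32, 35, 36, 37, 38.
n = 22.
r = 1 + (15/100)·(22 − 1) = 1 + 3.15 = 4.15.
Rank 4 is 5 and rank 5 is 11.
Interpolate: 5 + 0.15·(11 − 5) = 5 + 0.15·6 = 5.9.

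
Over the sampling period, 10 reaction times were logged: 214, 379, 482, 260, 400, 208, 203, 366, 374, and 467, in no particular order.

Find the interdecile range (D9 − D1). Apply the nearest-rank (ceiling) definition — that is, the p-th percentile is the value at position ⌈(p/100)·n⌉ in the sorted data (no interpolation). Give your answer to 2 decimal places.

Sorted: 203, 208, 214, 260, 366, 374, 379, 400, 467, 482.
n = 10.
P10: rank ⌈10/100·10⌉ = 1 → 203.
P90: rank ⌈90/100·10⌉ = 9 → 467.
Difference: 467 − 203 = 264.

264.00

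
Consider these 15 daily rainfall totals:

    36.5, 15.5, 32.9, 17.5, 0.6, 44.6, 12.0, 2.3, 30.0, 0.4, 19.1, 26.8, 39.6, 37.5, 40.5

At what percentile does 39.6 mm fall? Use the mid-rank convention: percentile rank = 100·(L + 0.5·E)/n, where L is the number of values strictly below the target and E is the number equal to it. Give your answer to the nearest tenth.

83.3

Sorted: 0.4, 0.6, 2.3, 12.0, 15.5, 17.5, 19.1, 26.8, 30.0, 32.9, 36.5, 37.5, 39.6, 40.5, 44.6.
Count below 39.6: L = 12; count equal: E = 1; n = 15.
Percentile rank = 100·(12 + 0.5·1)/15 = 100·12.5/15 = 83.33.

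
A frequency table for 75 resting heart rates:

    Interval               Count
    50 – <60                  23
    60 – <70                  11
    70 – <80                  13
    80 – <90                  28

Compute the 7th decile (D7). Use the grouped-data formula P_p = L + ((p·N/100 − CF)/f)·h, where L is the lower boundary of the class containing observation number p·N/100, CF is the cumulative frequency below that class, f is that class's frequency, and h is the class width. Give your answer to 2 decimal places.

N = 75; target position k = 70/100 · 75 = 52.5.
Cumulative frequencies: 23, 34, 47, 75.
Observation 52.5 falls in the class 80 – <90.
L = 80, CF = 47, f = 28, h = 10.
P70 = 80 + ((52.5 − 47)/28)·10 = 80 + 1.96429 = 81.9643.

81.96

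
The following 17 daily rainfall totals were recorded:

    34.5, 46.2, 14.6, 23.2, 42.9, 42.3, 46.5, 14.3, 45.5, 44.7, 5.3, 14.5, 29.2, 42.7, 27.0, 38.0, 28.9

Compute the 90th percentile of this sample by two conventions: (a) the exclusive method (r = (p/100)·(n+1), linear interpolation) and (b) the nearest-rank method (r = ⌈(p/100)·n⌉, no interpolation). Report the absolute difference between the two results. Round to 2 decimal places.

Sorted: 5.3, 14.3, 14.5, 14.6, 23.2, 27.0, 28.9, 29.2, 34.5, 38.0, 42.3, 42.7, 42.9, 44.7, 45.5, 46.2, 46.5.
n = 17.
(a) r = 16.2; between ranks 16 (46.2) and 17 (46.5): 46.26.
(b) the nearest-rank method: rank 16 → 46.2.
|46.26 − 46.2| = 0.06.

0.06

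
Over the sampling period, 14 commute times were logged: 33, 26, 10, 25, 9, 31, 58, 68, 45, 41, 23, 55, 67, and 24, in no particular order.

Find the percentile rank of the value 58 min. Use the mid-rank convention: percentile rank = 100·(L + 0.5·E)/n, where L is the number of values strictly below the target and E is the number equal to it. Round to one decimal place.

Sorted: 9, 10, 23, 24, 25, 26, 31, 33, 41, 45, 55, 58, 67, 68.
Count below 58: L = 11; count equal: E = 1; n = 14.
Percentile rank = 100·(11 + 0.5·1)/14 = 100·11.5/14 = 82.14.

82.1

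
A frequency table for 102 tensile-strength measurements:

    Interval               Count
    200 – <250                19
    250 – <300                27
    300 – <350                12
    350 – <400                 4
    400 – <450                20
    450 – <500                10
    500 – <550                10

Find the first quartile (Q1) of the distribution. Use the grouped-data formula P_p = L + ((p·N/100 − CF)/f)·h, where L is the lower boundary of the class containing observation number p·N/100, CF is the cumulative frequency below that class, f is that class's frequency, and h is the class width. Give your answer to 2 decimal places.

262.04

N = 102; target position k = 25/100 · 102 = 25.5.
Cumulative frequencies: 19, 46, 58, 62, 82, 92, 102.
Observation 25.5 falls in the class 250 – <300.
L = 250, CF = 19, f = 27, h = 50.
P25 = 250 + ((25.5 − 19)/27)·50 = 250 + 12.037 = 262.037.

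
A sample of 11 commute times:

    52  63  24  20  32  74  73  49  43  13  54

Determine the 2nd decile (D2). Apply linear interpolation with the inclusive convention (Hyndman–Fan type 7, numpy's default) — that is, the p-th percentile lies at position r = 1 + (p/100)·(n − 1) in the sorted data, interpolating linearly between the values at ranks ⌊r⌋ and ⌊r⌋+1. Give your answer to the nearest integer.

24

Sorted: 13, 20, 24, 32, 43, 49, 52, 54, 63, 73, 74.
n = 11.
r = 1 + (20/100)·(11 − 1) = 1 + 2 = 3.
r is an integer, so P20 is the value at rank 3: 24.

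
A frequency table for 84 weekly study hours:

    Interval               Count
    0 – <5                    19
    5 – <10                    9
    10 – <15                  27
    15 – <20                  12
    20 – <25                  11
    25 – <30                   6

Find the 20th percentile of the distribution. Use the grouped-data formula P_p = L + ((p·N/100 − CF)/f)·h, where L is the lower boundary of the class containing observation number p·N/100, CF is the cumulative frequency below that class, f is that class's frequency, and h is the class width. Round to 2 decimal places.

N = 84; target position k = 20/100 · 84 = 16.8.
Cumulative frequencies: 19, 28, 55, 67, 78, 84.
Observation 16.8 falls in the class 0 – <5.
L = 0, CF = 0, f = 19, h = 5.
P20 = 0 + ((16.8 − 0)/19)·5 = 0 + 4.42105 = 4.42105.

4.42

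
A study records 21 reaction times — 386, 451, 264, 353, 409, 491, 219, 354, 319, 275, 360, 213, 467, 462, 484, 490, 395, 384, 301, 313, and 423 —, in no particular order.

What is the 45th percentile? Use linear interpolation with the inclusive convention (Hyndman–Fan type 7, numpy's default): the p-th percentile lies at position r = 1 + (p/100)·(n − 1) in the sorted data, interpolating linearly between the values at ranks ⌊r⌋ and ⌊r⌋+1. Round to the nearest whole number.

Sorted: 213, 219, 264, 275, 301, 313, 319, 353, 354, 360, 384, 386, 395, 409, 423, 451, 462, 467, 484, 490, 491.
n = 21.
r = 1 + (45/100)·(21 − 1) = 1 + 9 = 10.
r is an integer, so P45 is the value at rank 10: 360.

360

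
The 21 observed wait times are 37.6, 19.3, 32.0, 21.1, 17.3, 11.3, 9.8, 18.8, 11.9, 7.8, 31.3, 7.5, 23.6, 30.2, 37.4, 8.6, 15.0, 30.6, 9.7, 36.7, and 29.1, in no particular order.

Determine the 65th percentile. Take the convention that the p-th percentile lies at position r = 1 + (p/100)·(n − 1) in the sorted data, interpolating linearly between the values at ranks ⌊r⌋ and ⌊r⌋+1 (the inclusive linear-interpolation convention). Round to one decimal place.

29.1

Sorted: 7.5, 7.8, 8.6, 9.7, 9.8, 11.3, 11.9, 15.0, 17.3, 18.8, 19.3, 21.1, 23.6, 29.1, 30.2, 30.6, 31.3, 32.0, 36.7, 37.4, 37.6.
n = 21.
r = 1 + (65/100)·(21 − 1) = 1 + 13 = 14.
r is an integer, so P65 is the value at rank 14: 29.1.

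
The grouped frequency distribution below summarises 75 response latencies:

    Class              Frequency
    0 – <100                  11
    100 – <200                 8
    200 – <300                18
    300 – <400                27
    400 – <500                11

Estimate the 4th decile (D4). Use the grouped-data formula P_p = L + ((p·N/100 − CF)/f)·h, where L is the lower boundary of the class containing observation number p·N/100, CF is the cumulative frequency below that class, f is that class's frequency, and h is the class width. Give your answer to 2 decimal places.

261.11

N = 75; target position k = 40/100 · 75 = 30.
Cumulative frequencies: 11, 19, 37, 64, 75.
Observation 30 falls in the class 200 – <300.
L = 200, CF = 19, f = 18, h = 100.
P40 = 200 + ((30 − 19)/18)·100 = 200 + 61.1111 = 261.111.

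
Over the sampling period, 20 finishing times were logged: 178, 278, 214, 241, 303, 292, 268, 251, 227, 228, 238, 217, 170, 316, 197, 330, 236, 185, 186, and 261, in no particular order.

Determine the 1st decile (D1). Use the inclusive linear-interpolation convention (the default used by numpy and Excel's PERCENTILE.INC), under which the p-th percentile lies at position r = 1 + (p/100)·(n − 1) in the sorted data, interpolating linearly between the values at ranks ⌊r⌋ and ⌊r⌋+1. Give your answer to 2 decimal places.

Sorted: 170, 178, 185, 186, 197, 214, 217, 227, 228, 236, 238, 241, 251, 261, 268, 278, 292, 303, 316, 330.
n = 20.
r = 1 + (10/100)·(20 − 1) = 1 + 1.9 = 2.9.
Rank 2 is 178 and rank 3 is 185.
Interpolate: 178 + 0.9·(185 − 178) = 178 + 0.9·7 = 184.3.

184.30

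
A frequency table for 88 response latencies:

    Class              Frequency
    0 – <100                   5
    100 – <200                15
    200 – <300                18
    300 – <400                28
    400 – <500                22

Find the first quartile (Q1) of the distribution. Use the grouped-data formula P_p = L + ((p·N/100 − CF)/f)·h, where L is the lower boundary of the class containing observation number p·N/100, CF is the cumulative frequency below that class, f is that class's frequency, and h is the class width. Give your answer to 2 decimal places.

211.11

N = 88; target position k = 25/100 · 88 = 22.
Cumulative frequencies: 5, 20, 38, 66, 88.
Observation 22 falls in the class 200 – <300.
L = 200, CF = 20, f = 18, h = 100.
P25 = 200 + ((22 − 20)/18)·100 = 200 + 11.1111 = 211.111.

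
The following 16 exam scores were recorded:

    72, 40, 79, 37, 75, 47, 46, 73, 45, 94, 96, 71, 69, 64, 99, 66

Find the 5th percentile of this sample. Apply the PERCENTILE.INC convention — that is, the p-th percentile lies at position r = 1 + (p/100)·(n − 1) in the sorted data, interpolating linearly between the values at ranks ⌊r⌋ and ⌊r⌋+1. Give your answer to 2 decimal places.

39.25

Sorted: 37, 40, 45, 46, 47, 64, 66, 69, 71, 72, 73, 75, 79, 94, 96, 99.
n = 16.
r = 1 + (5/100)·(16 − 1) = 1 + 0.75 = 1.75.
Rank 1 is 37 and rank 2 is 40.
Interpolate: 37 + 0.75·(40 − 37) = 37 + 0.75·3 = 39.25.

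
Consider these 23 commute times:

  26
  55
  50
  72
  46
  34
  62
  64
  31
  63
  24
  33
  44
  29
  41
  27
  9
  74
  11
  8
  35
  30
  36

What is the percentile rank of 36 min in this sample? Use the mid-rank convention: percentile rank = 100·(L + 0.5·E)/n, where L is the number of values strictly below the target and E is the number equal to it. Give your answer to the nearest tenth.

Sorted: 8, 9, 11, 24, 26, 27, 29, 30, 31, 33, 34, 35, 36, 41, 44, 46, 50, 55, 62, 63, 64, 72, 74.
Count below 36: L = 12; count equal: E = 1; n = 23.
Percentile rank = 100·(12 + 0.5·1)/23 = 100·12.5/23 = 54.35.

54.3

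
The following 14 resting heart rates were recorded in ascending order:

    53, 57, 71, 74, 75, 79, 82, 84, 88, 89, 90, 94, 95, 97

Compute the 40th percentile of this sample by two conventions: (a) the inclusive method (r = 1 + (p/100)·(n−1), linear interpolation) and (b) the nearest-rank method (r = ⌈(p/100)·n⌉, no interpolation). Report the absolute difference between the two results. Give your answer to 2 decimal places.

n = 14.
(a) r = 6.2; between ranks 6 (79) and 7 (82): 79.6.
(b) the nearest-rank method: rank 6 → 79.
|79.6 − 79| = 0.6.

0.60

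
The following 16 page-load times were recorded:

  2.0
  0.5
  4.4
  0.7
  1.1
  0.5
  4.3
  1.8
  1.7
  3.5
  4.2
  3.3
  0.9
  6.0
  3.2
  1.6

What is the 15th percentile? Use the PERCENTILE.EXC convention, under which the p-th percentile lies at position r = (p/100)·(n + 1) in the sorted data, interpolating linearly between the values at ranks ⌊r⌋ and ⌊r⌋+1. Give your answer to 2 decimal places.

0.61

Sorted: 0.5, 0.5, 0.7, 0.9, 1.1, 1.6, 1.7, 1.8, 2.0, 3.2, 3.3, 3.5, 4.2, 4.3, 4.4, 6.0.
n = 16.
r = (15/100)·(16 + 1) = 2.55.
Rank 2 is 0.5 and rank 3 is 0.7.
Interpolate: 0.5 + 0.55·(0.7 − 0.5) = 0.5 + 0.55·0.2 = 0.61.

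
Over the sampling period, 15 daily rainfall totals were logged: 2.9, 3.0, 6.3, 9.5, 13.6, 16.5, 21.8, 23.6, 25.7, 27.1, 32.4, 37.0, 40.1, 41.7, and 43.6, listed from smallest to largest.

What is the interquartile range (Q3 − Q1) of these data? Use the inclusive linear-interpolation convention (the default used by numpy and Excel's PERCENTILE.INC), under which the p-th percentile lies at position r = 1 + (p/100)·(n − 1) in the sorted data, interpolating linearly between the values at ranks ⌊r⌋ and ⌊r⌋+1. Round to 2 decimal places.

23.15

n = 15.
P25: r = 4.5; ranks 4–5 are 9.5, 13.6; interpolating gives 11.55.
P75: r = 11.5; ranks 11–12 are 32.4, 37.0; interpolating gives 34.7.
Difference: 34.7 − 11.55 = 23.15.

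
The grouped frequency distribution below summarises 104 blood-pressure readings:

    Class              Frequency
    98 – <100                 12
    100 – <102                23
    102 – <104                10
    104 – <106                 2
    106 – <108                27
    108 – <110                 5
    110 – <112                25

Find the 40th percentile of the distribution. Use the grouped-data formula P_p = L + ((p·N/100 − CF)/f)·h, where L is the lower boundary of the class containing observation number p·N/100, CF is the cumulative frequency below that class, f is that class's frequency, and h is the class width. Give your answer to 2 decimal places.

103.32

N = 104; target position k = 40/100 · 104 = 41.6.
Cumulative frequencies: 12, 35, 45, 47, 74, 79, 104.
Observation 41.6 falls in the class 102 – <104.
L = 102, CF = 35, f = 10, h = 2.
P40 = 102 + ((41.6 − 35)/10)·2 = 102 + 1.32 = 103.32.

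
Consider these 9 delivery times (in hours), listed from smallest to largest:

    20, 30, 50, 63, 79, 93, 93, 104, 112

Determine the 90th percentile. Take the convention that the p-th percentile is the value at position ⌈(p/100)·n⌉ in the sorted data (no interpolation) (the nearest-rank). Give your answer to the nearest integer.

n = 9.
Position = ⌈90/100 · 9⌉ = ⌈8.1⌉ = 9.
The value at rank 9 is 112.

112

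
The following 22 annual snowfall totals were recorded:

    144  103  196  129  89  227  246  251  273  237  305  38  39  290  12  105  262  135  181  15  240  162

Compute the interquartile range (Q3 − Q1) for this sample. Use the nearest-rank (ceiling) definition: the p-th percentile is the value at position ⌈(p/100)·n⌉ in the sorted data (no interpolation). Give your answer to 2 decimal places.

Sorted: 12, 15, 38, 39, 89, 103, 105, 129, 135, 144, 162, 181, 196, 227, 237, 240, 246, 251, 262, 273, 290, 305.
n = 22.
P25: rank ⌈25/100·22⌉ = 6 → 103.
P75: rank ⌈75/100·22⌉ = 17 → 246.
Difference: 246 − 103 = 143.

143.00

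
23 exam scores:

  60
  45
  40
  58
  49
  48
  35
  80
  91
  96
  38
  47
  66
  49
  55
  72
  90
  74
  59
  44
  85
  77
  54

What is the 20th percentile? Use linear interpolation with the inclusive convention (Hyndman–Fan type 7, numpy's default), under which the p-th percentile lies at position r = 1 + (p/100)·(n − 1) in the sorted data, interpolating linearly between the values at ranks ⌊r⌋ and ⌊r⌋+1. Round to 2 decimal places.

Sorted: 35, 38, 40, 44, 45, 47, 48, 49, 49, 54, 55, 58, 59, 60, 66, 72, 74, 77, 80, 85, 90, 91, 96.
n = 23.
r = 1 + (20/100)·(23 − 1) = 1 + 4.4 = 5.4.
Rank 5 is 45 and rank 6 is 47.
Interpolate: 45 + 0.4·(47 − 45) = 45 + 0.4·2 = 45.8.

45.80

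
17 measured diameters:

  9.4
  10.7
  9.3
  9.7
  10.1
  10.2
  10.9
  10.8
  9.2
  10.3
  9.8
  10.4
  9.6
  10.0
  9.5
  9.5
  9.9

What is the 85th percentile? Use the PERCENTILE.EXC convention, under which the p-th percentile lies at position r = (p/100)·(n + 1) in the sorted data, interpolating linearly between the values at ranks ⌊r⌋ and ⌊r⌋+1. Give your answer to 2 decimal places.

10.73

Sorted: 9.2, 9.3, 9.4, 9.5, 9.5, 9.6, 9.7, 9.8, 9.9, 10.0, 10.1, 10.2, 10.3, 10.4, 10.7, 10.8, 10.9.
n = 17.
r = (85/100)·(17 + 1) = 15.3.
Rank 15 is 10.7 and rank 16 is 10.8.
Interpolate: 10.7 + 0.3·(10.8 − 10.7) = 10.7 + 0.3·0.1 = 10.73.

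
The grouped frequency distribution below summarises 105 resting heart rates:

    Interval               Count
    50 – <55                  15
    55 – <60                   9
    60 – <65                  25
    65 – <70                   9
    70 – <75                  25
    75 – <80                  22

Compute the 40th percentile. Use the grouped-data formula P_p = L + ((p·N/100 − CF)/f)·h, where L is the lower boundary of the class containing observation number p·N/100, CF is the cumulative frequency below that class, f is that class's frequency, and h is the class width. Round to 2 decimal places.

63.60

N = 105; target position k = 40/100 · 105 = 42.
Cumulative frequencies: 15, 24, 49, 58, 83, 105.
Observation 42 falls in the class 60 – <65.
L = 60, CF = 24, f = 25, h = 5.
P40 = 60 + ((42 − 24)/25)·5 = 60 + 3.6 = 63.6.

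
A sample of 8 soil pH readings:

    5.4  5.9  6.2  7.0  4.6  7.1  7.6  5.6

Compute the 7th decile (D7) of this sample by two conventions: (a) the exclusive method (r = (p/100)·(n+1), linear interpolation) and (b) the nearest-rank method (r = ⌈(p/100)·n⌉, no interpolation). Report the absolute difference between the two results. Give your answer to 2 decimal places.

0.03

Sorted: 4.6, 5.4, 5.6, 5.9, 6.2, 7.0, 7.1, 7.6.
n = 8.
(a) r = 6.3; between ranks 6 (7.0) and 7 (7.1): 7.03.
(b) the nearest-rank method: rank 6 → 7.
|7.03 − 7| = 0.03.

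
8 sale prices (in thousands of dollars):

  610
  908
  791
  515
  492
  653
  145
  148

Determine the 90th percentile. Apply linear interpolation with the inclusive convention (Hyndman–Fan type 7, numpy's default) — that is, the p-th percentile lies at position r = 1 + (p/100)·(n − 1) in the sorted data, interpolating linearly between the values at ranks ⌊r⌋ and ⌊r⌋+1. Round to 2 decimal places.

Sorted: 145, 148, 492, 515, 610, 653, 791, 908.
n = 8.
r = 1 + (90/100)·(8 − 1) = 1 + 6.3 = 7.3.
Rank 7 is 791 and rank 8 is 908.
Interpolate: 791 + 0.3·(908 − 791) = 791 + 0.3·117 = 826.1.

826.10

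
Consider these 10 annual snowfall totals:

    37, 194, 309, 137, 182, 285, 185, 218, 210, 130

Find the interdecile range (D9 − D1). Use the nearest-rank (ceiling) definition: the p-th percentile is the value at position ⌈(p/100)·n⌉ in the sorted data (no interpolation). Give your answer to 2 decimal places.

Sorted: 37, 130, 137, 182, 185, 194, 210, 218, 285, 309.
n = 10.
P10: rank ⌈10/100·10⌉ = 1 → 37.
P90: rank ⌈90/100·10⌉ = 9 → 285.
Difference: 285 − 37 = 248.

248.00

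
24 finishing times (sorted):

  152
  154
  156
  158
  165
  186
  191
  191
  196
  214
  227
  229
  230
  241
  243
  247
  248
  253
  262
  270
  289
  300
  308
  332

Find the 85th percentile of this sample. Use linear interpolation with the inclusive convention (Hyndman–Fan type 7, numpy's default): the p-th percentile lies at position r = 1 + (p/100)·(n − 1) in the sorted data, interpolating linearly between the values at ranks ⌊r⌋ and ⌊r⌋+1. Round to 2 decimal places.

280.45

n = 24.
r = 1 + (85/100)·(24 − 1) = 1 + 19.55 = 20.55.
Rank 20 is 270 and rank 21 is 289.
Interpolate: 270 + 0.55·(289 − 270) = 270 + 0.55·19 = 280.45.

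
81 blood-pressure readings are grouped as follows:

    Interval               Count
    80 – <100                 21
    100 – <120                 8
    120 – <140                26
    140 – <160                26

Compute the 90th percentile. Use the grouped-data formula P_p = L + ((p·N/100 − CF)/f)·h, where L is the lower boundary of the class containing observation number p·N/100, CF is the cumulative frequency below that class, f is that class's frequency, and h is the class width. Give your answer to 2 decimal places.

153.77

N = 81; target position k = 90/100 · 81 = 72.9.
Cumulative frequencies: 21, 29, 55, 81.
Observation 72.9 falls in the class 140 – <160.
L = 140, CF = 55, f = 26, h = 20.
P90 = 140 + ((72.9 − 55)/26)·20 = 140 + 13.7692 = 153.769.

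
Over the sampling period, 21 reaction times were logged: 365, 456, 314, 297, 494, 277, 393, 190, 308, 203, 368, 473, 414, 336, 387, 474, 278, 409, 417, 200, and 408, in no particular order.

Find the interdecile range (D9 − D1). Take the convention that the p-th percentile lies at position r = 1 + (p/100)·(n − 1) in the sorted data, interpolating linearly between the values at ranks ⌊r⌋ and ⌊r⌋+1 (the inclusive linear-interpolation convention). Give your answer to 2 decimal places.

Sorted: 190, 200, 203, 277, 278, 297, 308, 314, 336, 365, 368, 387, 393, 408, 409, 414, 417, 456, 473, 474, 494.
n = 21.
P10: r = 3 (integer) → 203.
P90: r = 19 (integer) → 473.
Difference: 473 − 203 = 270.

270.00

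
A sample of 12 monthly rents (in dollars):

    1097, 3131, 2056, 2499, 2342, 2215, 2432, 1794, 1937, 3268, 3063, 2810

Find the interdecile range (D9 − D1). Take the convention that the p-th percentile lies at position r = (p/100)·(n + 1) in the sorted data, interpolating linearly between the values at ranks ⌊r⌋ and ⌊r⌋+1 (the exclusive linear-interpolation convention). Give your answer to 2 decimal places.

Sorted: 1097, 1794, 1937, 2056, 2215, 2342, 2432, 2499, 2810, 3063, 3131, 3268.
n = 12.
P10: r = 1.3; ranks 1–2 are 1097, 1794; interpolating gives 1306.1.
P90: r = 11.7; ranks 11–12 are 3131, 3268; interpolating gives 3226.9.
Difference: 3226.9 − 1306.1 = 1920.8.

1920.80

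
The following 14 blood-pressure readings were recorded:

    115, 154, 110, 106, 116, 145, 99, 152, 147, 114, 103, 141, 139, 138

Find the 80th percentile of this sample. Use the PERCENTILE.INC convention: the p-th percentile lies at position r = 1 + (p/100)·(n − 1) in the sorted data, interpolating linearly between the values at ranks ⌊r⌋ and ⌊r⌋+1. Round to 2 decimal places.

145.80

Sorted: 99, 103, 106, 110, 114, 115, 116, 138, 139, 141, 145, 147, 152, 154.
n = 14.
r = 1 + (80/100)·(14 − 1) = 1 + 10.4 = 11.4.
Rank 11 is 145 and rank 12 is 147.
Interpolate: 145 + 0.4·(147 − 145) = 145 + 0.4·2 = 145.8.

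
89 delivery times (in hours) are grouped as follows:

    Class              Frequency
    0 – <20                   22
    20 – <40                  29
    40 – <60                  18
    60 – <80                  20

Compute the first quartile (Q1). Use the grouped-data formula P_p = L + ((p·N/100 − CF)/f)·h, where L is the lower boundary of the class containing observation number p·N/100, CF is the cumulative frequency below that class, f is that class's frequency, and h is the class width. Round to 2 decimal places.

20.17

N = 89; target position k = 25/100 · 89 = 22.25.
Cumulative frequencies: 22, 51, 69, 89.
Observation 22.25 falls in the class 20 – <40.
L = 20, CF = 22, f = 29, h = 20.
P25 = 20 + ((22.25 − 22)/29)·20 = 20 + 0.172414 = 20.1724.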